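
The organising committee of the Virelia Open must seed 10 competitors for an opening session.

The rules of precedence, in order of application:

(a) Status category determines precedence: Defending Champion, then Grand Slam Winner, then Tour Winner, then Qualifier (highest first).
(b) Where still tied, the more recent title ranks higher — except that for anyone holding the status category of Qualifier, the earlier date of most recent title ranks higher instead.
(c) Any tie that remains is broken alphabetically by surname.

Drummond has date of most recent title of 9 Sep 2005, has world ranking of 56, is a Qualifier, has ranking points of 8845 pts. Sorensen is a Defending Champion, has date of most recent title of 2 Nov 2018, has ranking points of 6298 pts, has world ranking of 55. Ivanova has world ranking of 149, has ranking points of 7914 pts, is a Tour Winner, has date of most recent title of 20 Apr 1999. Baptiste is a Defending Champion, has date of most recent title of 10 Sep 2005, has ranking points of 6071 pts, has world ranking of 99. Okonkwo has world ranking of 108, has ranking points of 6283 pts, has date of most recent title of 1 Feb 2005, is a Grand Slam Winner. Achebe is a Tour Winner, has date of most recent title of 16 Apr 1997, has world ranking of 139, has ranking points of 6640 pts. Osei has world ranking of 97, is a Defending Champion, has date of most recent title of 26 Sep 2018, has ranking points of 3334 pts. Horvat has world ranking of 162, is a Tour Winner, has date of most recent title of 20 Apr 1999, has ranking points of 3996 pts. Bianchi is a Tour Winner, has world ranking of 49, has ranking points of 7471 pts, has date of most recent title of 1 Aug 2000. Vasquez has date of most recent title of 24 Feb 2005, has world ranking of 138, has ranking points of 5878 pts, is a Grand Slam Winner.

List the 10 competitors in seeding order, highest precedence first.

By status category: Sorensen, Osei and Baptiste (Defending Champion); then Vasquez and Okonkwo (Grand Slam Winner); then Bianchi, Horvat, Ivanova and Achebe (Tour Winner); then Drummond (Qualifier).
Among Sorensen, Osei and Baptiste, by date of most recent title (later first): Sorensen (2 Nov 2018) before Osei (26 Sep 2018) before Baptiste (10 Sep 2005).
Among Vasquez and Okonkwo, by date of most recent title (later first): Vasquez (24 Feb 2005) before Okonkwo (1 Feb 2005).
Among Bianchi, Horvat, Ivanova and Achebe, by date of most recent title (later first): Bianchi (1 Aug 2000) before Horvat and Ivanova (20 Apr 1999) before Achebe (16 Apr 1997).
Among Horvat and Ivanova, alphabetically by surname: Horvat before Ivanova.
Full order: Sorensen, Osei, Baptiste, Vasquez, Okonkwo, Bianchi, Horvat, Ivanova, Achebe, Drummond.

Sorensen, Osei, Baptiste, Vasquez, Okonkwo, Bianchi, Horvat, Ivanova, Achebe, Drummond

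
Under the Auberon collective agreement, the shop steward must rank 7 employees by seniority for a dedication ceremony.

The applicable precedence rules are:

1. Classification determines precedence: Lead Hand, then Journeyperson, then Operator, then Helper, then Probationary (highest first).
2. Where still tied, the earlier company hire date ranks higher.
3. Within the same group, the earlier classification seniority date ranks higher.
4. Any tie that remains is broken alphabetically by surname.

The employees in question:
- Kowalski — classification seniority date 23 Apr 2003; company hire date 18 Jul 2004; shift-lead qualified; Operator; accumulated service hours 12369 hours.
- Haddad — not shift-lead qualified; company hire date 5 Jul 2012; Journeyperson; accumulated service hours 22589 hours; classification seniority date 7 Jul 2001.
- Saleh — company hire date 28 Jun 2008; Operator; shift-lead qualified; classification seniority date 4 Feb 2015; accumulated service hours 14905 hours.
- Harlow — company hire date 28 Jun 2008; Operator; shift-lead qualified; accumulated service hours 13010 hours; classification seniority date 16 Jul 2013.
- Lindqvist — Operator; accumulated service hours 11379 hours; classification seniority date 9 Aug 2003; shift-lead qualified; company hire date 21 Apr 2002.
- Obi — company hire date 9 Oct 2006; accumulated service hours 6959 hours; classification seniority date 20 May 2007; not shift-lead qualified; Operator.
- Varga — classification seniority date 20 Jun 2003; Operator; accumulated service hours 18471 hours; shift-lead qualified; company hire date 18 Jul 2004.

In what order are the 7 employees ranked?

By classification: Haddad (Journeyperson); then Lindqvist, Kowalski, Varga, Obi, Harlow and Saleh (Operator).
Among Lindqvist, Kowalski, Varga, Obi, Harlow and Saleh, by company hire date (earlier first): Lindqvist (21 Apr 2002) before Kowalski and Varga (18 Jul 2004) before Obi (9 Oct 2006) before Harlow and Saleh (28 Jun 2008).
Among Kowalski and Varga, by classification seniority date (earlier first): Kowalski (23 Apr 2003) before Varga (20 Jun 2003).
Among Harlow and Saleh, by classification seniority date (earlier first): Harlow (16 Jul 2013) before Saleh (4 Feb 2015).
Full order: Haddad, Lindqvist, Kowalski, Varga, Obi, Harlow, Saleh.

Haddad, Lindqvist, Kowalski, Varga, Obi, Harlow, Saleh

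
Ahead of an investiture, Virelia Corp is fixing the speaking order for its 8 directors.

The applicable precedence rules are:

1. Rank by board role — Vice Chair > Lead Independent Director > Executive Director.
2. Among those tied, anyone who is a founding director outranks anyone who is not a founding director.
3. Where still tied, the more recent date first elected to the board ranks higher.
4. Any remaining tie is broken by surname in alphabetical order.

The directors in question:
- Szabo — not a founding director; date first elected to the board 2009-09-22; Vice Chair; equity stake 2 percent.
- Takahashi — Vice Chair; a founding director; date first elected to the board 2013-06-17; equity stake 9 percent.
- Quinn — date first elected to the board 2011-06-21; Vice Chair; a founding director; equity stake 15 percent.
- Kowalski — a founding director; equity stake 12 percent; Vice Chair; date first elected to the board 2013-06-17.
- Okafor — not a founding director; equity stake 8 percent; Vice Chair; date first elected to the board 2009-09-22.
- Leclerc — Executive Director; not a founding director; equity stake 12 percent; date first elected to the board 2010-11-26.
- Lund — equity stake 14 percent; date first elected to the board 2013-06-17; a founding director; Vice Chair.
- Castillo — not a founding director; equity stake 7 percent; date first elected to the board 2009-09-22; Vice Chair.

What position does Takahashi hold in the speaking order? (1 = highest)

By board role: Kowalski, Lund, Takahashi, Quinn, Castillo, Okafor and Szabo (Vice Chair); then Leclerc (Executive Director).
Among Kowalski, Lund, Takahashi, Quinn, Castillo, Okafor and Szabo, a founding director before not a founding director: Kowalski, Lund, Takahashi and Quinn (a founding director) before Castillo, Okafor and Szabo (not a founding director).
Among Kowalski, Lund, Takahashi and Quinn, by date first elected to the board (later first): Kowalski, Lund and Takahashi (2013-06-17) before Quinn (2011-06-21).
Among Kowalski, Lund and Takahashi, alphabetically by surname: Kowalski before Lund before Takahashi.
Castillo, Okafor and Szabo all have date first elected to the board 2009-09-22, so the next rule applies.
Among Castillo, Okafor and Szabo, alphabetically by surname: Castillo before Okafor before Szabo.
Order: Kowalski, Lund, Takahashi, Quinn, Castillo, Okafor, Szabo, Leclerc. So position 3.

3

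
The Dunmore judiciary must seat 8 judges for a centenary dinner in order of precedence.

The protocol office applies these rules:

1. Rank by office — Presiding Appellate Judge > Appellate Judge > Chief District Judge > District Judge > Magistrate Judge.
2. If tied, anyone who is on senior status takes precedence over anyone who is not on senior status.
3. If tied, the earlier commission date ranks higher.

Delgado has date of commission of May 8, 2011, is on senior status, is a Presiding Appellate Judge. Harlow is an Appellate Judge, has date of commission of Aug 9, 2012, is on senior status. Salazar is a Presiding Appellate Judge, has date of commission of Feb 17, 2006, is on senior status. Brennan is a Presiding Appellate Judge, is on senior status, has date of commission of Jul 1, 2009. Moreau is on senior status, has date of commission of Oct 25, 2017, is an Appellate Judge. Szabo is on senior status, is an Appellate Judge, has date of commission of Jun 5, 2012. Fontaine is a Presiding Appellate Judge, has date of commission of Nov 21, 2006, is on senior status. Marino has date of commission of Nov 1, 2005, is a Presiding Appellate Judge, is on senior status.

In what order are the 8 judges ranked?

Marino, Salazar, Fontaine, Brennan, Delgado, Szabo, Harlow, Moreau

By office: Marino, Salazar, Fontaine, Brennan and Delgado (Presiding Appellate Judge); then Szabo, Harlow and Moreau (Appellate Judge).
Marino, Salazar, Fontaine, Brennan and Delgado are each on senior status, so the next rule applies.
Among Marino, Salazar, Fontaine, Brennan and Delgado, by date of commission (earlier first): Marino (Nov 1, 2005) before Salazar (Feb 17, 2006) before Fontaine (Nov 21, 2006) before Brennan (Jul 1, 2009) before Delgado (May 8, 2011).
Szabo, Harlow and Moreau are each on senior status, so the next rule applies.
Among Szabo, Harlow and Moreau, by date of commission (earlier first): Szabo (Jun 5, 2012) before Harlow (Aug 9, 2012) before Moreau (Oct 25, 2017).
Full order: Marino, Salazar, Fontaine, Brennan, Delgado, Szabo, Harlow, Moreau.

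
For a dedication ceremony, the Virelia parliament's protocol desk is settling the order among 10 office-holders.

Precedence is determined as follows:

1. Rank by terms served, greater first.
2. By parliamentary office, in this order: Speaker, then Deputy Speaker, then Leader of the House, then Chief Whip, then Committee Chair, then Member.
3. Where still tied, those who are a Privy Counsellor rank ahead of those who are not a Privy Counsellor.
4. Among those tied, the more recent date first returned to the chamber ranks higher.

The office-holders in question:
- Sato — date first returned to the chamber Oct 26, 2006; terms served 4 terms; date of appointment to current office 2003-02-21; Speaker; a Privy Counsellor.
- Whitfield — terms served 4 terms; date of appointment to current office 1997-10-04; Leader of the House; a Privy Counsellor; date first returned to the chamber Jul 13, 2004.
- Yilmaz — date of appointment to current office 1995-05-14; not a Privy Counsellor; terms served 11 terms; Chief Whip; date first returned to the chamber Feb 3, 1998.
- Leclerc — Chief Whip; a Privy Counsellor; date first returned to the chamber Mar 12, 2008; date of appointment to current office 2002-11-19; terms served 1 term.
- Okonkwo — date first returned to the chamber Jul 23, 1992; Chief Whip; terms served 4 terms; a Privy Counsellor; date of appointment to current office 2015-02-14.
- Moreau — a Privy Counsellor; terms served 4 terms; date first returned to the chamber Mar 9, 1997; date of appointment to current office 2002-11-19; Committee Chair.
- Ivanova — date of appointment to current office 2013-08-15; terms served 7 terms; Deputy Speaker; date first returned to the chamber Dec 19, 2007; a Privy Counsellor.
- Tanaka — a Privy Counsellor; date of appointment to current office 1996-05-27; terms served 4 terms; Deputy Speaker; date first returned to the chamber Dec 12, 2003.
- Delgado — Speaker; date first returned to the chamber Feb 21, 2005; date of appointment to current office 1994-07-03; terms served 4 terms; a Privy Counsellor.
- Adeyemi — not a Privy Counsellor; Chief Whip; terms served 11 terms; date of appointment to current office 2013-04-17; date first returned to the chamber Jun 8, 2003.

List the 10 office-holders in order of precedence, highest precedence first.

Adeyemi, Yilmaz, Ivanova, Sato, Delgado, Tanaka, Whitfield, Okonkwo, Moreau, Leclerc

By terms served (higher first): Adeyemi and Yilmaz (both 11 terms); then Ivanova (7 terms); then Sato, Delgado, Tanaka, Whitfield, Okonkwo and Moreau (each 4 terms); then Leclerc (1 term).
Adeyemi and Yilmaz are each Chief Whip, so the next rule applies.
Adeyemi and Yilmaz are each not a Privy Counsellor, so the next rule applies.
Among Adeyemi and Yilmaz, by date first returned to the chamber (later first): Adeyemi (Jun 8, 2003) before Yilmaz (Feb 3, 1998).
Among Sato, Delgado, Tanaka, Whitfield, Okonkwo and Moreau, by parliamentary office: Sato and Delgado (Speaker) before Tanaka (Deputy Speaker) before Whitfield (Leader of the House) before Okonkwo (Chief Whip) before Moreau (Committee Chair).
Sato and Delgado are each a Privy Counsellor, so the next rule applies.
Among Sato and Delgado, by date first returned to the chamber (later first): Sato (Oct 26, 2006) before Delgado (Feb 21, 2005).
Full order: Adeyemi, Yilmaz, Ivanova, Sato, Delgado, Tanaka, Whitfield, Okonkwo, Moreau, Leclerc.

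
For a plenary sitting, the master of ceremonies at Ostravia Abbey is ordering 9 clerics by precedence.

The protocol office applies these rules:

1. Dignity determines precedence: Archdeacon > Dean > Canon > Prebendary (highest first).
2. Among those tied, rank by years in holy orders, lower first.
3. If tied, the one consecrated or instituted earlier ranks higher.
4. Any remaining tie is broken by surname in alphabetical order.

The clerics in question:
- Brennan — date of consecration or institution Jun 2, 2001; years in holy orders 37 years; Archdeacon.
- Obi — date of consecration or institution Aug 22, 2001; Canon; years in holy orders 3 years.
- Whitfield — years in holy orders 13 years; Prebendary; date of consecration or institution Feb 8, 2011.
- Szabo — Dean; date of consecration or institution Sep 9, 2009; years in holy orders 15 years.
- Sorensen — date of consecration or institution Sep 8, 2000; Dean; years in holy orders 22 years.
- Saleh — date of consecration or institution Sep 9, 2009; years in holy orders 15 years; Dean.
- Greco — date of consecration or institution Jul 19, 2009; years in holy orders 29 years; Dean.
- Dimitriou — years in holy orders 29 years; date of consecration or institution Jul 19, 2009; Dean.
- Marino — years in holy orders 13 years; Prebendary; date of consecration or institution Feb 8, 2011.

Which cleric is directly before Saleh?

By dignity: Brennan (Archdeacon); then Saleh, Szabo, Sorensen, Dimitriou and Greco (Dean); then Obi (Canon); then Marino and Whitfield (Prebendary).
Among Saleh, Szabo, Sorensen, Dimitriou and Greco, by years in holy orders (lower first): Saleh and Szabo (15 years) before Sorensen (22 years) before Dimitriou and Greco (29 years).
Saleh and Szabo both have date of consecration or institution Sep 9, 2009, so the next rule applies.
Among Saleh and Szabo, alphabetically by surname: Saleh before Szabo.
Dimitriou and Greco both have date of consecration or institution Jul 19, 2009, so the next rule applies.
Among Dimitriou and Greco, alphabetically by surname: Dimitriou before Greco.
Marino and Whitfield both have years in holy orders 13 years, so the next rule applies.
Marino and Whitfield both have date of consecration or institution Feb 8, 2011, so the next rule applies.
Among Marino and Whitfield, alphabetically by surname: Marino before Whitfield.
Order: Brennan, Saleh, Szabo, Sorensen, Dimitriou, Greco, Obi, Marino, Whitfield.

Brennan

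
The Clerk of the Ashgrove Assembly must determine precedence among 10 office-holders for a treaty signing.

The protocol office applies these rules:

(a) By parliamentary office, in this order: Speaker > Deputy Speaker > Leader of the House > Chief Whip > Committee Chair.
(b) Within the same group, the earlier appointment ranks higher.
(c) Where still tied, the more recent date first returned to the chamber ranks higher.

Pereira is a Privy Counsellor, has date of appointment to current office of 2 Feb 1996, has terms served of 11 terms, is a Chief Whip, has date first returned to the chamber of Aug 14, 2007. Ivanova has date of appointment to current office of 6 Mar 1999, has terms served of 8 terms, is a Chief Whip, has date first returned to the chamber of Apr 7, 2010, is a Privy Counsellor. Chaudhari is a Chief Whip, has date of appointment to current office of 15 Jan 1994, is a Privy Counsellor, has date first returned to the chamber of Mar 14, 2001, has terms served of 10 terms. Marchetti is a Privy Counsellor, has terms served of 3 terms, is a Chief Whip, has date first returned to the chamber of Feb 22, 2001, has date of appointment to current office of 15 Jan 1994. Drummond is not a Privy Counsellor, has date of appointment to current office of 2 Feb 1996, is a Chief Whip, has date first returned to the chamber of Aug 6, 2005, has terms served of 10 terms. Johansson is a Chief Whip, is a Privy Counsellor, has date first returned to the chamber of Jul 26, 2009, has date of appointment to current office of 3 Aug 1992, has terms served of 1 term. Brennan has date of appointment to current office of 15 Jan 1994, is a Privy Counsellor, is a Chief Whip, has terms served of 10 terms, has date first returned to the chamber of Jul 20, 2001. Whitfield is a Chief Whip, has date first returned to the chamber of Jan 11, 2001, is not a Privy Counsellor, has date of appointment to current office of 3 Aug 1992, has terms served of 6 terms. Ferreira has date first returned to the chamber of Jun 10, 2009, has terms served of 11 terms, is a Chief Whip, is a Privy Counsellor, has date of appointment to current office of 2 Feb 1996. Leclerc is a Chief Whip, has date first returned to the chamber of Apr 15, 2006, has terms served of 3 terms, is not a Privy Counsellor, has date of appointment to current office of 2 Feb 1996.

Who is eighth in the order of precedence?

Leclerc

By parliamentary office: Johansson, Whitfield, Brennan, Chaudhari, Marchetti, Ferreira, Pereira, Leclerc, Drummond and Ivanova (Chief Whip).
Among Johansson, Whitfield, Brennan, Chaudhari, Marchetti, Ferreira, Pereira, Leclerc, Drummond and Ivanova, by date of appointment to current office (earlier first): Johansson and Whitfield (3 Aug 1992) before Brennan, Chaudhari and Marchetti (15 Jan 1994) before Ferreira, Pereira, Leclerc and Drummond (2 Feb 1996) before Ivanova (6 Mar 1999).
Among Johansson and Whitfield, by date first returned to the chamber (later first): Johansson (Jul 26, 2009) before Whitfield (Jan 11, 2001).
Among Brennan, Chaudhari and Marchetti, by date first returned to the chamber (later first): Brennan (Jul 20, 2001) before Chaudhari (Mar 14, 2001) before Marchetti (Feb 22, 2001).
Among Ferreira, Pereira, Leclerc and Drummond, by date first returned to the chamber (later first): Ferreira (Jun 10, 2009) before Pereira (Aug 14, 2007) before Leclerc (Apr 15, 2006) before Drummond (Aug 6, 2005).
Order: Johansson, Whitfield, Brennan, Chaudhari, Marchetti, Ferreira, Pereira, Leclerc, Drummond, Ivanova.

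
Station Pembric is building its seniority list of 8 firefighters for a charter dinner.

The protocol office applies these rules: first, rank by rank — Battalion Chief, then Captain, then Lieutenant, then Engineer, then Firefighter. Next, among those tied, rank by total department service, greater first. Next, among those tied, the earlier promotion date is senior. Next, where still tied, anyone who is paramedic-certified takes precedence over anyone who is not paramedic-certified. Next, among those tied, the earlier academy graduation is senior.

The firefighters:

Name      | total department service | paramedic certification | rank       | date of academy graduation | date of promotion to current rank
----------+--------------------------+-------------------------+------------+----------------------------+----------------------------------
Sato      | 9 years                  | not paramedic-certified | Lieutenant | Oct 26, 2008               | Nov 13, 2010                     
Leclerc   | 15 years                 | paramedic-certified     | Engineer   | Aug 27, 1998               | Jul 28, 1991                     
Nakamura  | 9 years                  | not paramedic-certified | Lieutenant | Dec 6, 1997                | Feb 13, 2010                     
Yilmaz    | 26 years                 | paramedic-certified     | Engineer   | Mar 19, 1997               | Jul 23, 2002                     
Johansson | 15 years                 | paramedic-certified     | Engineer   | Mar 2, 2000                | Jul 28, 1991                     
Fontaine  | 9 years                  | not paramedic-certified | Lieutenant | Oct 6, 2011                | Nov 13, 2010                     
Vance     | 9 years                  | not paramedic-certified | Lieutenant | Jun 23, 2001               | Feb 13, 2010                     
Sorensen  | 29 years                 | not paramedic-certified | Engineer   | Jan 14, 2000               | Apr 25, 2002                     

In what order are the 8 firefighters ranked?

Nakamura, Vance, Sato, Fontaine, Sorensen, Yilmaz, Leclerc, Johansson

By rank: Nakamura, Vance, Sato and Fontaine (Lieutenant); then Sorensen, Yilmaz, Leclerc and Johansson (Engineer).
Nakamura, Vance, Sato and Fontaine all have total department service 9 years, so the next rule applies.
Among Nakamura, Vance, Sato and Fontaine, by date of promotion to current rank (earlier first): Nakamura and Vance (Feb 13, 2010) before Sato and Fontaine (Nov 13, 2010).
Nakamura and Vance are each not paramedic-certified, so the next rule applies.
Among Nakamura and Vance, by date of academy graduation (earlier first): Nakamura (Dec 6, 1997) before Vance (Jun 23, 2001).
Sato and Fontaine are each not paramedic-certified, so the next rule applies.
Among Sato and Fontaine, by date of academy graduation (earlier first): Sato (Oct 26, 2008) before Fontaine (Oct 6, 2011).
Among Sorensen, Yilmaz, Leclerc and Johansson, by total department service (higher first): Sorensen (29 years) before Yilmaz (26 years) before Leclerc and Johansson (15 years).
Leclerc and Johansson both have date of promotion to current rank Jul 28, 1991, so the next rule applies.
Leclerc and Johansson are each paramedic-certified, so the next rule applies.
Among Leclerc and Johansson, by date of academy graduation (earlier first): Leclerc (Aug 27, 1998) before Johansson (Mar 2, 2000).
Full order: Nakamura, Vance, Sato, Fontaine, Sorensen, Yilmaz, Leclerc, Johansson.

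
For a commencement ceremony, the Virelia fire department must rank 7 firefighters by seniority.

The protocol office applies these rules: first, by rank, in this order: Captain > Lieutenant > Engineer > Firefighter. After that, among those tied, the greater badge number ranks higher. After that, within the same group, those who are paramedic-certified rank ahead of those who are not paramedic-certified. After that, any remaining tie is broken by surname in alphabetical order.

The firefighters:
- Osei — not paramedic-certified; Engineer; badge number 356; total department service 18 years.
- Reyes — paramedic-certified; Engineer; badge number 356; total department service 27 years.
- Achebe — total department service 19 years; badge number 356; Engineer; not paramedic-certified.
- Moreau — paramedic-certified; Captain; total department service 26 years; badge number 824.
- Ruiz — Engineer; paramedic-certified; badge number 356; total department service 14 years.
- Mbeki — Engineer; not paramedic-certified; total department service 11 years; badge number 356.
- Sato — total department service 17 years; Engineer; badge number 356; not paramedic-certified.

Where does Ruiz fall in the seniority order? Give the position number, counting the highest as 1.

3

By rank: Moreau (Captain); then Reyes, Ruiz, Achebe, Mbeki, Osei and Sato (Engineer).
Reyes, Ruiz, Achebe, Mbeki, Osei and Sato all have badge number 356, so the next rule applies.
Among Reyes, Ruiz, Achebe, Mbeki, Osei and Sato, paramedic-certified before not paramedic-certified: Reyes and Ruiz (paramedic-certified) before Achebe, Mbeki, Osei and Sato (not paramedic-certified).
Among Reyes and Ruiz, alphabetically by surname: Reyes before Ruiz.
Among Achebe, Mbeki, Osei and Sato, alphabetically by surname: Achebe before Mbeki before Osei before Sato.
Order: Moreau, Reyes, Ruiz, Achebe, Mbeki, Osei, Sato. So position 3.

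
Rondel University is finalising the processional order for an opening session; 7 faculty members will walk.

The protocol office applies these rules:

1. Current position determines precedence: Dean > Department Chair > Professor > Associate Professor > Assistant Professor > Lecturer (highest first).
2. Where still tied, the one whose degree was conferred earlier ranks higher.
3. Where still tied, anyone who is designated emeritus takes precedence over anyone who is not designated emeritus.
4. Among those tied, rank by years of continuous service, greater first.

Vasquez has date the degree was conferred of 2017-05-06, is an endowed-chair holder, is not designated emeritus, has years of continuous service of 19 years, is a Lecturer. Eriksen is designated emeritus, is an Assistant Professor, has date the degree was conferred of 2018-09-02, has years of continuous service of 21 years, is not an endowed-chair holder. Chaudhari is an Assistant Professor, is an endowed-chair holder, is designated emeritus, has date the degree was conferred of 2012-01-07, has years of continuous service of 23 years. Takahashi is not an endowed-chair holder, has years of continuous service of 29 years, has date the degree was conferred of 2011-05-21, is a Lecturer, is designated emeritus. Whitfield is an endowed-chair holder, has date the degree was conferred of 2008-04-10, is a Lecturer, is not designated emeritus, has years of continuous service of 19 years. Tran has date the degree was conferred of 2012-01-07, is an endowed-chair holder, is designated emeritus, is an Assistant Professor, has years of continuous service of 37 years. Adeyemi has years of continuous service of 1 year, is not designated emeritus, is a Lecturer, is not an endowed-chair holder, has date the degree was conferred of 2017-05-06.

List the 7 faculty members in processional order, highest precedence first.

Tran, Chaudhari, Eriksen, Whitfield, Takahashi, Vasquez, Adeyemi

By current position: Tran, Chaudhari and Eriksen (Assistant Professor); then Whitfield, Takahashi, Vasquez and Adeyemi (Lecturer).
Among Tran, Chaudhari and Eriksen, by date the degree was conferred (earlier first): Tran and Chaudhari (2012-01-07) before Eriksen (2018-09-02).
Tran and Chaudhari are each designated emeritus, so the next rule applies.
Among Tran and Chaudhari, by years of continuous service (higher first): Tran (37 years) before Chaudhari (23 years).
Among Whitfield, Takahashi, Vasquez and Adeyemi, by date the degree was conferred (earlier first): Whitfield (2008-04-10) before Takahashi (2011-05-21) before Vasquez and Adeyemi (2017-05-06).
Vasquez and Adeyemi are each not designated emeritus, so the next rule applies.
Among Vasquez and Adeyemi, by years of continuous service (higher first): Vasquez (19 years) before Adeyemi (1 year).
Full order: Tran, Chaudhari, Eriksen, Whitfield, Takahashi, Vasquez, Adeyemi.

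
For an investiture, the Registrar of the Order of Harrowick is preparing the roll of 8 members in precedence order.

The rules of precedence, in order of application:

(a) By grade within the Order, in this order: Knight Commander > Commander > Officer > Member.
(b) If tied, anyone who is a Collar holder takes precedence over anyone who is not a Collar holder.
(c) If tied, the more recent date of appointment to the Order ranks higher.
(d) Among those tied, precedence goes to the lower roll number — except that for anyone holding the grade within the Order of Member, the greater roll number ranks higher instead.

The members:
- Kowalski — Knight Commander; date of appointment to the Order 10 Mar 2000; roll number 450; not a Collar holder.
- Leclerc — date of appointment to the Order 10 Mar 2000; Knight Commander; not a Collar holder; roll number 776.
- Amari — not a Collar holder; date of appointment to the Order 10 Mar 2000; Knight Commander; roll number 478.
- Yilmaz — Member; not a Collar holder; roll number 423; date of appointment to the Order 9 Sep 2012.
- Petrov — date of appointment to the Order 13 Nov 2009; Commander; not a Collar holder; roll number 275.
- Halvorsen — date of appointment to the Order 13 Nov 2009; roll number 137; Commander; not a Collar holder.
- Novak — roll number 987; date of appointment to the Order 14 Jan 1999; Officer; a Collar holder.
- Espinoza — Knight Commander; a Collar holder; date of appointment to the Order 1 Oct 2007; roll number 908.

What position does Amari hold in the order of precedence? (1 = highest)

By grade within the Order: Espinoza, Kowalski, Amari and Leclerc (Knight Commander); then Halvorsen and Petrov (Commander); then Novak (Officer); then Yilmaz (Member).
Among Espinoza, Kowalski, Amari and Leclerc, a Collar holder before not a Collar holder: Espinoza (a Collar holder) before Kowalski, Amari and Leclerc (not a Collar holder).
Kowalski, Amari and Leclerc all have date of appointment to the Order 10 Mar 2000, so the next rule applies.
Among Kowalski, Amari and Leclerc, by roll number (lower first): Kowalski (450) before Amari (478) before Leclerc (776).
Halvorsen and Petrov are each not a Collar holder, so the next rule applies.
Halvorsen and Petrov both have date of appointment to the Order 13 Nov 2009, so the next rule applies.
Among Halvorsen and Petrov, by roll number (lower first): Halvorsen (137) before Petrov (275).
Order: Espinoza, Kowalski, Amari, Leclerc, Halvorsen, Petrov, Novak, Yilmaz. So position 3.

3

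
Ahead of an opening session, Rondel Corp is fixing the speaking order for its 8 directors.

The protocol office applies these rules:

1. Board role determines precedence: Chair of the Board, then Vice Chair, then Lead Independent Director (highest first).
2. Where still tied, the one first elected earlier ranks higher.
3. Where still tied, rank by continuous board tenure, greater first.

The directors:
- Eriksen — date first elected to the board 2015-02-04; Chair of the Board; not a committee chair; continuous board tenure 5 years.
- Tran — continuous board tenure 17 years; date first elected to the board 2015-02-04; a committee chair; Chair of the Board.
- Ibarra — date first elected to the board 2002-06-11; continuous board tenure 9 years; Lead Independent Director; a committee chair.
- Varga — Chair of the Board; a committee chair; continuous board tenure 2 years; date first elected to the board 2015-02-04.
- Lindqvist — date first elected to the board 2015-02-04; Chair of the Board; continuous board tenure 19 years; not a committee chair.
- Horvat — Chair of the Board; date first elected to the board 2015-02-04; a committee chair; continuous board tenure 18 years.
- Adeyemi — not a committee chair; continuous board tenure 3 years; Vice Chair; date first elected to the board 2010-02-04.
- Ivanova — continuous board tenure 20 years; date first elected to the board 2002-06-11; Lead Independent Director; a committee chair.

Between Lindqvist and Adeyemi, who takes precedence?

By board role: Lindqvist, Horvat, Tran, Eriksen and Varga (Chair of the Board); then Adeyemi (Vice Chair); then Ivanova and Ibarra (Lead Independent Director).
Lindqvist, Horvat, Tran, Eriksen and Varga all have date first elected to the board 2015-02-04, so the next rule applies.
Among Lindqvist, Horvat, Tran, Eriksen and Varga, by continuous board tenure (higher first): Lindqvist (19 years) before Horvat (18 years) before Tran (17 years) before Eriksen (5 years) before Varga (2 years).
Ivanova and Ibarra both have date first elected to the board 2002-06-11, so the next rule applies.
Among Ivanova and Ibarra, by continuous board tenure (higher first): Ivanova (20 years) before Ibarra (9 years).
So Lindqvist takes precedence.

Lindqvist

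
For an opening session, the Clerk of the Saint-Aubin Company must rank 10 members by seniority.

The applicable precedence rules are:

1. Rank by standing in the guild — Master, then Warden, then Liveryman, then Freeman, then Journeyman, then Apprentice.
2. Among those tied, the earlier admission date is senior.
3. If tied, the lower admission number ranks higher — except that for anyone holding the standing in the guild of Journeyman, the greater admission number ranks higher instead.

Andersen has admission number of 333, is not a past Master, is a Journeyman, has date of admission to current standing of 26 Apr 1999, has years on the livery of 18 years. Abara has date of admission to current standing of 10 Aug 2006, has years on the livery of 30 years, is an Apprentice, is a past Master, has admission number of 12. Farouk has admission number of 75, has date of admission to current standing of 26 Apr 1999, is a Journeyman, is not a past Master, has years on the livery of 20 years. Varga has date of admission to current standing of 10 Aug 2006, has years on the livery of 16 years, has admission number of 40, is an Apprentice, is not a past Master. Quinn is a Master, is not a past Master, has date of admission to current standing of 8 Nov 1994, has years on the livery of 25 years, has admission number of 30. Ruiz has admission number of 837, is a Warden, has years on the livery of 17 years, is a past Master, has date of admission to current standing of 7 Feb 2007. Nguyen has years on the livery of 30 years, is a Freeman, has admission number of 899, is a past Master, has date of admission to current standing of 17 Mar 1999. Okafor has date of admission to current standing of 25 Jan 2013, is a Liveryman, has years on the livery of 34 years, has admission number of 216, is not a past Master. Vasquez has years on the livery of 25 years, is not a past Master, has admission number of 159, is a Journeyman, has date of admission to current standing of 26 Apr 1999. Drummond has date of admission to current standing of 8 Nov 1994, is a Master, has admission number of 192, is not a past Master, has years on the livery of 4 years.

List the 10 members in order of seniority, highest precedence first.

By standing in the guild: Quinn and Drummond (Master); then Ruiz (Warden); then Okafor (Liveryman); then Nguyen (Freeman); then Andersen, Vasquez and Farouk (Journeyman); then Abara and Varga (Apprentice).
Quinn and Drummond both have date of admission to current standing 8 Nov 1994, so the next rule applies.
Among Quinn and Drummond, by admission number (lower first): Quinn (30) before Drummond (192).
Andersen, Vasquez and Farouk all have date of admission to current standing 26 Apr 1999, so the next rule applies.
Among Andersen, Vasquez and Farouk, by admission number (higher first) (reversed rule for this group): Andersen (333) before Vasquez (159) before Farouk (75).
Abara and Varga both have date of admission to current standing 10 Aug 2006, so the next rule applies.
Among Abara and Varga, by admission number (lower first): Abara (12) before Varga (40).
Full order: Quinn, Drummond, Ruiz, Okafor, Nguyen, Andersen, Vasquez, Farouk, Abara, Varga.

Quinn, Drummond, Ruiz, Okafor, Nguyen, Andersen, Vasquez, Farouk, Abara, Varga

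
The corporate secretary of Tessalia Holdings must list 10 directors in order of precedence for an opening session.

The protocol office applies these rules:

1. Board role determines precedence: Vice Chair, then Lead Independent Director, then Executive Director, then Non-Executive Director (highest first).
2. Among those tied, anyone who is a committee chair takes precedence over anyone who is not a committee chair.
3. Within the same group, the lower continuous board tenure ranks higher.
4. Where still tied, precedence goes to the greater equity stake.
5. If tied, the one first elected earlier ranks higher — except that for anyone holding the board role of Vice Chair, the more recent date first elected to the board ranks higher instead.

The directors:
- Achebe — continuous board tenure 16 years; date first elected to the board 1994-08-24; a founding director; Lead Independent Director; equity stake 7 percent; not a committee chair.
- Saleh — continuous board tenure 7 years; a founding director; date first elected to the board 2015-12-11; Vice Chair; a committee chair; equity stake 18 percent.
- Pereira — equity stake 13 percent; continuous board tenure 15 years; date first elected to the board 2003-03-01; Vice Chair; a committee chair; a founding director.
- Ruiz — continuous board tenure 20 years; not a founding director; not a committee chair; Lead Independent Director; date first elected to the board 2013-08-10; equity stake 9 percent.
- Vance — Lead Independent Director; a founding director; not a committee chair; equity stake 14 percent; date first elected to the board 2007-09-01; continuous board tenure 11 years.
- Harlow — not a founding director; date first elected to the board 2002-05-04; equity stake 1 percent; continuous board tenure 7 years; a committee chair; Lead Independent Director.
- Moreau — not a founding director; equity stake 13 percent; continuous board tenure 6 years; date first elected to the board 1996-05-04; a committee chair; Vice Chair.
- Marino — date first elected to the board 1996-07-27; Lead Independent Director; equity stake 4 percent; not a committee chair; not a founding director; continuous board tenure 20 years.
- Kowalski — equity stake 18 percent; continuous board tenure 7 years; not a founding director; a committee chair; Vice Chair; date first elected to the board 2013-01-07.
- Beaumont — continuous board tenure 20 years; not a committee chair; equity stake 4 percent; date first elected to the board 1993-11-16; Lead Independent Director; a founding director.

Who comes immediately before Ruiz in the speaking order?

Achebe

By board role: Moreau, Saleh, Kowalski and Pereira (Vice Chair); then Harlow, Vance, Achebe, Ruiz, Beaumont and Marino (Lead Independent Director).
Moreau, Saleh, Kowalski and Pereira are each a committee chair, so the next rule applies.
Among Moreau, Saleh, Kowalski and Pereira, by continuous board tenure (lower first): Moreau (6 years) before Saleh and Kowalski (7 years) before Pereira (15 years).
Saleh and Kowalski both have equity stake 18 percent, so the next rule applies.
Among Saleh and Kowalski, by date first elected to the board (later first) (reversed rule for this group): Saleh (2015-12-11) before Kowalski (2013-01-07).
Among Harlow, Vance, Achebe, Ruiz, Beaumont and Marino, a committee chair before not a committee chair: Harlow (a committee chair) before Vance, Achebe, Ruiz, Beaumont and Marino (not a committee chair).
Among Vance, Achebe, Ruiz, Beaumont and Marino, by continuous board tenure (lower first): Vance (11 years) before Achebe (16 years) before Ruiz, Beaumont and Marino (20 years).
Among Ruiz, Beaumont and Marino, by equity stake (higher first): Ruiz (9 percent) before Beaumont and Marino (4 percent).
Among Beaumont and Marino, by date first elected to the board (earlier first): Beaumont (1993-11-16) before Marino (1996-07-27).
Order: Moreau, Saleh, Kowalski, Pereira, Harlow, Vance, Achebe, Ruiz, Beaumont, Marino.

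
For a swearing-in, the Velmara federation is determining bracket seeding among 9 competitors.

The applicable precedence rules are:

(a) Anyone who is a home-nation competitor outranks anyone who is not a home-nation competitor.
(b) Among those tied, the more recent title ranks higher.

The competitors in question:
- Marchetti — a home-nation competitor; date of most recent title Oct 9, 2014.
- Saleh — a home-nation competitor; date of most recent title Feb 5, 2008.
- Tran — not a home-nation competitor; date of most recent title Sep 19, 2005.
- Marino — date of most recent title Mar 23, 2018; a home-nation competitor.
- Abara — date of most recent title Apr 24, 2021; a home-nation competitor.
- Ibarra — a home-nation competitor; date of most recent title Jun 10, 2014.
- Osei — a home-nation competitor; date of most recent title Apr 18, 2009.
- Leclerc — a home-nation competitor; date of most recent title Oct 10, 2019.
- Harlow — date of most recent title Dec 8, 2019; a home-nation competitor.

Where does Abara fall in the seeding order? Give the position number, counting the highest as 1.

By the first rule: Abara, Harlow, Leclerc, Marino, Marchetti, Ibarra, Osei and Saleh (each a home-nation competitor); then Tran (not a home-nation competitor).
Among Abara, Harlow, Leclerc, Marino, Marchetti, Ibarra, Osei and Saleh, by date of most recent title (later first): Abara (Apr 24, 2021) before Harlow (Dec 8, 2019) before Leclerc (Oct 10, 2019) before Marino (Mar 23, 2018) before Marchetti (Oct 9, 2014) before Ibarra (Jun 10, 2014) before Osei (Apr 18, 2009) before Saleh (Feb 5, 2008).
Order: Abara, Harlow, Leclerc, Marino, Marchetti, Ibarra, Osei, Saleh, Tran. So position 1.

1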